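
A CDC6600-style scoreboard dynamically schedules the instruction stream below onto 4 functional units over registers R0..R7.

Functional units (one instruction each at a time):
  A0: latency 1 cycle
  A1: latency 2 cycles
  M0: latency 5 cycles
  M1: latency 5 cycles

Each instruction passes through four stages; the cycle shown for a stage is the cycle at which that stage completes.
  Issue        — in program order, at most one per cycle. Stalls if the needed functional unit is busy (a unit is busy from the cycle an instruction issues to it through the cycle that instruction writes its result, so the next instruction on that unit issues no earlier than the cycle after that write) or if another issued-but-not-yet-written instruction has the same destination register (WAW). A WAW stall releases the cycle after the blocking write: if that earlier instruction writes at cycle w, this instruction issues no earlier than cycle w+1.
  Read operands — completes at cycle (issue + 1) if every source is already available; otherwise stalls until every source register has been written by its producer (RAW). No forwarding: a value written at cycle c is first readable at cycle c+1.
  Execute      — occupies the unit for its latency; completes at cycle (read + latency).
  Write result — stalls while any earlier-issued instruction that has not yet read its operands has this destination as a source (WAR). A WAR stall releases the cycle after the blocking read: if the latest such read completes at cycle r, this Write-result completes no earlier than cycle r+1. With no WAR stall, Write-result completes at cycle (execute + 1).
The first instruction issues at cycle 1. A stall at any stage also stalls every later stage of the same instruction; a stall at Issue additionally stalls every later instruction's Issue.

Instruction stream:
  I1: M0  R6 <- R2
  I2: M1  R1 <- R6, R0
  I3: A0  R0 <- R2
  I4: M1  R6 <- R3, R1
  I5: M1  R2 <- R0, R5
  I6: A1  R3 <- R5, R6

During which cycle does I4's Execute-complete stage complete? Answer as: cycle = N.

cycle = 22

c1: I1 issues→M0
c2: I1 reads · I2 issues→M1
c3: I3 issues→A0
c4: I3 reads
c5: I3 exec-done
c7: I1 exec-done
c8: I1 writes R6
c9: I2 reads
c10: I3 writes R0
c14: I2 exec-done
c15: I2 writes R1
c16: I4 issues→M1
c17: I4 reads
c22: I4 exec-done
c23: I4 writes R6
c24: I5 issues→M1
c25: I5 reads · I6 issues→A1
c26: I6 reads
c28: I6 exec-done
c29: I6 writes R3
c30: I5 exec-done
c31: I5 writes R2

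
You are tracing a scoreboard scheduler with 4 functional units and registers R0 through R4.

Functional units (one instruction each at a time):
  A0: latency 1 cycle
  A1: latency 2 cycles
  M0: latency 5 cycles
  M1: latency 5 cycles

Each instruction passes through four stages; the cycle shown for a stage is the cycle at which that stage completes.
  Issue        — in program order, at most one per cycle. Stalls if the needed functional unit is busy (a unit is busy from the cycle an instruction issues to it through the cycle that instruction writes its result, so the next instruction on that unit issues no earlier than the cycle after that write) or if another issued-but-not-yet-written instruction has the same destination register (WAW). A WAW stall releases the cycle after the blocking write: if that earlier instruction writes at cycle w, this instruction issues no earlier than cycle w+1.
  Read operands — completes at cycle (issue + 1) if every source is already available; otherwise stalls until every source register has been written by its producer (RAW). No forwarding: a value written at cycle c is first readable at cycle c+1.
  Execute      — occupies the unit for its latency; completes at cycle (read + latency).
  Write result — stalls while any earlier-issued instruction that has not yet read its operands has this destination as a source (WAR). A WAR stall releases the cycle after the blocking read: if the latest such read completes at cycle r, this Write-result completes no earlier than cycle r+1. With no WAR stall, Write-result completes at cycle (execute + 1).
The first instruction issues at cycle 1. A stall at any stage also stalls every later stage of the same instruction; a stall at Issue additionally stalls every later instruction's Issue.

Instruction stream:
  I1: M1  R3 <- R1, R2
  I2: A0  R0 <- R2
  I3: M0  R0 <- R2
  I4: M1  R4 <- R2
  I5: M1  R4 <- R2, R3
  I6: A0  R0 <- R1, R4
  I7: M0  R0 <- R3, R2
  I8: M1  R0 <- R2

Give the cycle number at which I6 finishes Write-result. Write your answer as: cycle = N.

[I1] 1/2/7/8
[I2] 2/3/4/5
[I3] 6/7/12/13  (WAW R0: wait I2 write@5)
[I4] 9/10/15/16  (struct: M1 busy until I1 writes@8)
[I5] 17/18/23/24  (struct: M1 busy until I4 writes@16)
[I6] 18/25/26/27  (RAW R4: wait I5 write@24)
[I7] 28/29/34/35  (WAW R0: wait I6 write@27)
[I8] 36/37/42/43  (WAW R0: wait I7 write@35)

cycle = 27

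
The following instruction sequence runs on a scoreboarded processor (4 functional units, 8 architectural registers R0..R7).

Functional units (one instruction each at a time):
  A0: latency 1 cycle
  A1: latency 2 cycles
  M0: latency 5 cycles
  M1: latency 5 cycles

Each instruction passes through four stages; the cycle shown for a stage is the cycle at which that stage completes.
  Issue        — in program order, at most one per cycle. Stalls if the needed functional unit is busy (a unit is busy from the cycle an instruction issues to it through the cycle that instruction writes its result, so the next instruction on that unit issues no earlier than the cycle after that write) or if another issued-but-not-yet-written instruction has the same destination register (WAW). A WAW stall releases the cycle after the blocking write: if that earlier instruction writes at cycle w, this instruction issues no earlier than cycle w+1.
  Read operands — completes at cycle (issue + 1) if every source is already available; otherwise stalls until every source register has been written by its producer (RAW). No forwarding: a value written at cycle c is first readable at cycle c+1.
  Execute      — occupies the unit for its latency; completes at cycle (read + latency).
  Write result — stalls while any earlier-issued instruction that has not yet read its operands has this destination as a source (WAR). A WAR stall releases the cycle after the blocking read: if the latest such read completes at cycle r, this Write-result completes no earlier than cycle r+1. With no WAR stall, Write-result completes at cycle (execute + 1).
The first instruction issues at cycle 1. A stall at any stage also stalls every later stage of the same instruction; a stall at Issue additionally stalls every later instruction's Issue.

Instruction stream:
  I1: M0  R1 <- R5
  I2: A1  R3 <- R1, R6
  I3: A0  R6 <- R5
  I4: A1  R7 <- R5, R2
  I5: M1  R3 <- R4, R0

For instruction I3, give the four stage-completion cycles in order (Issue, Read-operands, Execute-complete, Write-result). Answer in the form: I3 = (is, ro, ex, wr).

1) issue 1, read 2, done 7, write 8
2) issue 2, read 9, done 11, write 12  <RAW R1: wait I1 write@8>
3) issue 3, read 4, done 5, write 10  <WAR R6: wait I2 read@9>
4) issue 13, read 14, done 16, write 17  <struct: A1 busy until I2 writes@12>
5) issue 14, read 15, done 20, write 21

I3 = (3, 4, 5, 10)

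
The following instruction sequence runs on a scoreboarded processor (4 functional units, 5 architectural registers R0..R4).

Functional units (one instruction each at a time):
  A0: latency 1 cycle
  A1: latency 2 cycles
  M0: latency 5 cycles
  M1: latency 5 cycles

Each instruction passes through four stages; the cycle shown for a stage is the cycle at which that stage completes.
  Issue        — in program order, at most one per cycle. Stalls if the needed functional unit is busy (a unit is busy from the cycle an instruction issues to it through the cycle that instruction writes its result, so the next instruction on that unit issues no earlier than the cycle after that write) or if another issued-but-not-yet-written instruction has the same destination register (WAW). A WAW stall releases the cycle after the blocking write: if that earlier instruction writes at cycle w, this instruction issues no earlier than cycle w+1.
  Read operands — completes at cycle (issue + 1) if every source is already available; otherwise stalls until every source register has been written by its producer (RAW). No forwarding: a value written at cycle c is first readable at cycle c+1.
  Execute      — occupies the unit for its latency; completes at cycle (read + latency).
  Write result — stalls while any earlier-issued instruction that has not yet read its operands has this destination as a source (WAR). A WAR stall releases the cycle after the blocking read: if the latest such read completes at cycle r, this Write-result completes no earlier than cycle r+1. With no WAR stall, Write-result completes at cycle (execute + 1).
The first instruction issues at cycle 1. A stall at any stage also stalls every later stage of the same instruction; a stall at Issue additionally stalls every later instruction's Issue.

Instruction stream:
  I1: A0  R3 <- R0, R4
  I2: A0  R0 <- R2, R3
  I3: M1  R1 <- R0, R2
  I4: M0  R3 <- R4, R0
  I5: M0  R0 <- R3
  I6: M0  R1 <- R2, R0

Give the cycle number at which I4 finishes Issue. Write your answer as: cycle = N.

cycle = 7

t=1  issue I1 (A0)
t=2  I1 read-ops
t=3  I1 finished on A0
t=4  I1→R3
t=5  issue I2 (A0)
t=6  I2 read-ops; issue I3 (M1)
t=7  I2 finished on A0; issue I4 (M0)
t=8  I2→R0
t=9  I3 read-ops; I4 read-ops
t=14  I3 finished on M1; I4 finished on M0
t=15  I3→R1; I4→R3
t=16  issue I5 (M0)
t=17  I5 read-ops
t=22  I5 finished on M0
t=23  I5→R0
t=24  issue I6 (M0)
t=25  I6 read-ops
t=30  I6 finished on M0
t=31  I6→R1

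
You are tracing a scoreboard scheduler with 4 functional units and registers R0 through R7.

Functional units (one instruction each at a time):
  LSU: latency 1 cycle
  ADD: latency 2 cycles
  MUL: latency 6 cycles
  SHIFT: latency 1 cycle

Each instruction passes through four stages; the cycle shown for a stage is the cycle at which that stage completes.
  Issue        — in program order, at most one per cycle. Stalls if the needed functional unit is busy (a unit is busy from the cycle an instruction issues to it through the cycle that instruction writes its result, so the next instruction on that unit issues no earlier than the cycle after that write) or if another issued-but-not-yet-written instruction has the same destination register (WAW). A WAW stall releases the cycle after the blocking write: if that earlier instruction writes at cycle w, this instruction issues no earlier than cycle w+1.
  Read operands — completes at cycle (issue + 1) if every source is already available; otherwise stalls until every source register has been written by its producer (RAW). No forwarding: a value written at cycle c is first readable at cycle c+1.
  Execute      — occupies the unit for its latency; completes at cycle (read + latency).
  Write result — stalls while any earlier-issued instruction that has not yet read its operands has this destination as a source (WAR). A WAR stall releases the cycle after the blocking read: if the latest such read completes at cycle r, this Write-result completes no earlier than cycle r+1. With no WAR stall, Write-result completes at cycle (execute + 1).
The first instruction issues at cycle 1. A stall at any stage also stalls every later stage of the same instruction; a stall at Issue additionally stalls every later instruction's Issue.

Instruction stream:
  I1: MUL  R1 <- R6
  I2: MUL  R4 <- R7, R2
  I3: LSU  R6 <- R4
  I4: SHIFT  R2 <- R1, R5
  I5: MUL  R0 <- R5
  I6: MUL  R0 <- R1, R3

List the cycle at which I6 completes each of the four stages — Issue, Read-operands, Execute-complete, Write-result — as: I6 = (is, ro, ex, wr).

cycle 1: I1 dispatched to MUL
cycle 2: I1 operands ready
cycle 8: I1 complete
cycle 9: R1←I1
cycle 10: I2 dispatched to MUL
cycle 11: I2 operands ready; I3 dispatched to LSU
cycle 12: I4 dispatched to SHIFT
cycle 13: I4 operands ready
cycle 14: I4 complete
cycle 15: R2←I4
cycle 17: I2 complete
cycle 18: R4←I2
cycle 19: I3 operands ready; I5 dispatched to MUL
cycle 20: I3 complete; I5 operands ready
cycle 21: R6←I3
cycle 26: I5 complete
cycle 27: R0←I5
cycle 28: I6 dispatched to MUL
cycle 29: I6 operands ready
cycle 35: I6 complete
cycle 36: R0←I6

I6 = (28, 29, 35, 36)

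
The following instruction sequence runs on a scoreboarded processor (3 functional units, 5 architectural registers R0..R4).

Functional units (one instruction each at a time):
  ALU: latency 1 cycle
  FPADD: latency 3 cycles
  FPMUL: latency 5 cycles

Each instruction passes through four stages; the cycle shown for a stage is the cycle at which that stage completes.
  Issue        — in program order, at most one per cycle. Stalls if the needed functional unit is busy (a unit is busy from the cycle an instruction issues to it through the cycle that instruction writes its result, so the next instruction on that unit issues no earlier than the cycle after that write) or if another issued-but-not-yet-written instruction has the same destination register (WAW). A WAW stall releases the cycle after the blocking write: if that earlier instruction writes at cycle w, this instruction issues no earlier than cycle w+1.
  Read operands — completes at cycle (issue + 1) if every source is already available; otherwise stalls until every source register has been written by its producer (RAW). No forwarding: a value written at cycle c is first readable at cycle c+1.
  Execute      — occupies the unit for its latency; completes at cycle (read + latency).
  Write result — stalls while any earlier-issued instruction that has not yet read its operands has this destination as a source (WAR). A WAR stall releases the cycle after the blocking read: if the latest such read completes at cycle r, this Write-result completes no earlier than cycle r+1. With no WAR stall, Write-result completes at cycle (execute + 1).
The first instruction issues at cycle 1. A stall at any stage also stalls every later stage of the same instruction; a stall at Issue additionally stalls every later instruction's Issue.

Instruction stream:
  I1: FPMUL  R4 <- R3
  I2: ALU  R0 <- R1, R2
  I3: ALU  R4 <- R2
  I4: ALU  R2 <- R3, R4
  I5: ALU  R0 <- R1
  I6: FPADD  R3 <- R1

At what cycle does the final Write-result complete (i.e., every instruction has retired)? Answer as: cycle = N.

[1] issue I1 (FPMUL)
[2] I1 read-ops | issue I2 (ALU)
[3] I2 read-ops
[4] I2 finished on ALU
[5] I2→R0
[7] I1 finished on FPMUL
[8] I1→R4
[9] issue I3 (ALU)
[10] I3 read-ops
[11] I3 finished on ALU
[12] I3→R4
[13] issue I4 (ALU)
[14] I4 read-ops
[15] I4 finished on ALU
[16] I4→R2
[17] issue I5 (ALU)
[18] I5 read-ops | issue I6 (FPADD)
[19] I5 finished on ALU | I6 read-ops
[20] I5→R0
[22] I6 finished on FPADD
[23] I6→R3

cycle = 23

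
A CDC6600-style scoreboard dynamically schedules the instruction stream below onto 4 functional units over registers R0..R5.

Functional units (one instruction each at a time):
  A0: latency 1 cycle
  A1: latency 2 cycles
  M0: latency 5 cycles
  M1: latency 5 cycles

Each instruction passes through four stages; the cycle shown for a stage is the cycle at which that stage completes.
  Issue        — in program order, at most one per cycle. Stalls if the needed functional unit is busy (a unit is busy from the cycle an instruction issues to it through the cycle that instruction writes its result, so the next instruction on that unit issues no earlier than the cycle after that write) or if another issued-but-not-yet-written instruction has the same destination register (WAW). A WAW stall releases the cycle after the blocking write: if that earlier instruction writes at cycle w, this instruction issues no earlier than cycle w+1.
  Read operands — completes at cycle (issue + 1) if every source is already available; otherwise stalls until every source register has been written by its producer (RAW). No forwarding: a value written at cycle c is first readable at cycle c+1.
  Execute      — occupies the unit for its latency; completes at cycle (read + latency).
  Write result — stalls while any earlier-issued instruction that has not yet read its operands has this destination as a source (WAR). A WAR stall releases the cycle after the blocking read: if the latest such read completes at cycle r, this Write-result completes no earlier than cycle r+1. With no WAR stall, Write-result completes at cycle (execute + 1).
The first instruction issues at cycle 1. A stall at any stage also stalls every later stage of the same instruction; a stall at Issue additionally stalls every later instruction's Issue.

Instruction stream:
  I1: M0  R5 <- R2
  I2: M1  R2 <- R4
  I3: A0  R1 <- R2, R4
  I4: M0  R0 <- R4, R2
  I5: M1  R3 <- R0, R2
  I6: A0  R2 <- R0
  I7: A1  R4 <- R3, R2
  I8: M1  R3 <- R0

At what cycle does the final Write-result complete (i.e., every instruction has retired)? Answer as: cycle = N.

[I1] 1/2/7/8
[I2] 2/3/8/9
[I3] 3/10/11/12  (RAW R2: wait I2 write@9)
[I4] 9/10/15/16  (struct: M0 busy until I1 writes@8)
[I5] 10/17/22/23  (RAW R0: wait I4 write@16)
[I6] 13/17/18/19  (struct: A0 busy until I3 writes@12; RAW R0: wait I4 write@16)
[I7] 14/24/26/27  (RAW R3: wait I5 write@23)
[I8] 24/25/30/31  (struct: M1 busy until I5 writes@23)

cycle = 31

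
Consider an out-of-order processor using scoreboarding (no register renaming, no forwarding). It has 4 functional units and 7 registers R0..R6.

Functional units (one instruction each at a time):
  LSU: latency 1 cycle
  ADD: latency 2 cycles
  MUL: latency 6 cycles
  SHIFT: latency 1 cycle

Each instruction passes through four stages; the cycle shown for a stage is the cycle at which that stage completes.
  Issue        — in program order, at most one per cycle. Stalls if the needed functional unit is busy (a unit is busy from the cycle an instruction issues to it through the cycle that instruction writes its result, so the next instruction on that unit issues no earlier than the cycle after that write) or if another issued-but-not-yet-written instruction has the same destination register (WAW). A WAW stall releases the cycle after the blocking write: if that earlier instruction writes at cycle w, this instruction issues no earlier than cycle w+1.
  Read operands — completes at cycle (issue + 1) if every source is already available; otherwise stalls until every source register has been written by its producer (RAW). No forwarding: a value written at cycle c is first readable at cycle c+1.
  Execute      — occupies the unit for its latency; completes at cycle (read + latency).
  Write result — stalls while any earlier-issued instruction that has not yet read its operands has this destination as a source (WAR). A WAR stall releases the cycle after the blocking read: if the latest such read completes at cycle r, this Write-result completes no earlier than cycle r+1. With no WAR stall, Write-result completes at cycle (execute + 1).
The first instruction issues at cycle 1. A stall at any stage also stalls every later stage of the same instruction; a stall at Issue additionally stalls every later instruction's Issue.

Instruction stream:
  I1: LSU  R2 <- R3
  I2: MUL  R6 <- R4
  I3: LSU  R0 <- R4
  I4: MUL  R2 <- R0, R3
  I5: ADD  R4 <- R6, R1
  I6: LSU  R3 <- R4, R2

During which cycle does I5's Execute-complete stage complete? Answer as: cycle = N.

cycle = 15

  I1 | 1 | 2 | 3 | 4
  I2 | 2 | 3 | 9 | 10
  I3 | 5 | 6 | 7 | 8   struct: LSU busy until I1 writes@4
  I4 | 11 | 12 | 18 | 19   struct: MUL busy until I2 writes@10
  I5 | 12 | 13 | 15 | 16
  I6 | 13 | 20 | 21 | 22   RAW R2: wait I4 write@19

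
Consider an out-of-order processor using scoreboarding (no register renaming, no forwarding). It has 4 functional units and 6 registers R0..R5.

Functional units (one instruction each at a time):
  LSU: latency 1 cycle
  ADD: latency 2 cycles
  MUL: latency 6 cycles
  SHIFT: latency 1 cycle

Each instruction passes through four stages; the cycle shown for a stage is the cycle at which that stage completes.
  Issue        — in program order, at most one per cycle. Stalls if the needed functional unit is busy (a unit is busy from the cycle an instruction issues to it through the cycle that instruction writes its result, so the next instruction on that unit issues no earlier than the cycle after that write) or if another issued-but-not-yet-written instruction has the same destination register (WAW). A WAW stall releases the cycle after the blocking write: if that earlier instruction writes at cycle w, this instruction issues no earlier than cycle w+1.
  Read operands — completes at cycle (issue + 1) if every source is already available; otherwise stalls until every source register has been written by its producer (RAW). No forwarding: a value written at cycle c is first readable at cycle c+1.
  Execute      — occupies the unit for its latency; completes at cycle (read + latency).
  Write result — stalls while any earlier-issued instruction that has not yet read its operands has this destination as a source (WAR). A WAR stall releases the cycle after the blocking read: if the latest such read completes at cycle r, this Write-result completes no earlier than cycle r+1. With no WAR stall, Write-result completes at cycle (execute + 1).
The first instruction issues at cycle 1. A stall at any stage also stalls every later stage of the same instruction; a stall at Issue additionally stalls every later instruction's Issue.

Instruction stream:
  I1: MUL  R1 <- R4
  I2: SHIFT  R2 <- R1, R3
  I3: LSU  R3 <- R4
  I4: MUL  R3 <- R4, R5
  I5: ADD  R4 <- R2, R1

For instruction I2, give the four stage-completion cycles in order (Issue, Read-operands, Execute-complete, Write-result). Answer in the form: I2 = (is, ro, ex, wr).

I2 = (2, 10, 11, 12)

[1] I1 issues→MUL
[2] I1 reads · I2 issues→SHIFT
[3] I3 issues→LSU
[4] I3 reads
[5] I3 exec-done
[8] I1 exec-done
[9] I1 writes R1
[10] I2 reads
[11] I2 exec-done · I3 writes R3
[12] I2 writes R2 · I4 issues→MUL
[13] I4 reads · I5 issues→ADD
[14] I5 reads
[16] I5 exec-done
[17] I5 writes R4
[19] I4 exec-done
[20] I4 writes R3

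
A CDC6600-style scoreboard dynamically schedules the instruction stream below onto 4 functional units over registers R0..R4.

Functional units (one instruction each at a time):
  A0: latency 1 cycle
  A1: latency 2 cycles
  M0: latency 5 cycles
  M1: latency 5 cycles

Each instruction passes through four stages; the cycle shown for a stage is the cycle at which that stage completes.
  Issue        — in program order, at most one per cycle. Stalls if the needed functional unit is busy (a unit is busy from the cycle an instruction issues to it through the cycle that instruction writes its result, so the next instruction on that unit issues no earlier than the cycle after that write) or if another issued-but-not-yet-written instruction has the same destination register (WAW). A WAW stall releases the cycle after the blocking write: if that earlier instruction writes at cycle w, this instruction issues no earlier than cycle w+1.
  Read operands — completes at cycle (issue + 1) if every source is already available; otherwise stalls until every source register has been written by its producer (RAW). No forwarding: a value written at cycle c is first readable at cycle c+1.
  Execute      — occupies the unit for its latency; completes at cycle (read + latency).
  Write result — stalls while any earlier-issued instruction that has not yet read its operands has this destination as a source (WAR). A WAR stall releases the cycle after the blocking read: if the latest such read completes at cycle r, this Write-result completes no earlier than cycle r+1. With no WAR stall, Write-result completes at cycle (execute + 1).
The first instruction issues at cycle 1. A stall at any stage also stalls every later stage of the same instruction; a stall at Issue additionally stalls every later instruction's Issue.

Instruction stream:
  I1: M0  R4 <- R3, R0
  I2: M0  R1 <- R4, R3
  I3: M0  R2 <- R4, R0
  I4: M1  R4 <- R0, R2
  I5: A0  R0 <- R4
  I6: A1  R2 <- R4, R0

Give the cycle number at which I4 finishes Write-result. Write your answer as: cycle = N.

[1] I1→M0
[2] I1 RO
[7] I1 EX
[8] I1 WR R4
[9] I2→M0
[10] I2 RO
[15] I2 EX
[16] I2 WR R1
[17] I3→M0
[18] I3 RO, I4→M1
[19] I5→A0
[23] I3 EX
[24] I3 WR R2
[25] I4 RO, I6→A1
[30] I4 EX
[31] I4 WR R4
[32] I5 RO
[33] I5 EX
[34] I5 WR R0
[35] I6 RO
[37] I6 EX
[38] I6 WR R2

cycle = 31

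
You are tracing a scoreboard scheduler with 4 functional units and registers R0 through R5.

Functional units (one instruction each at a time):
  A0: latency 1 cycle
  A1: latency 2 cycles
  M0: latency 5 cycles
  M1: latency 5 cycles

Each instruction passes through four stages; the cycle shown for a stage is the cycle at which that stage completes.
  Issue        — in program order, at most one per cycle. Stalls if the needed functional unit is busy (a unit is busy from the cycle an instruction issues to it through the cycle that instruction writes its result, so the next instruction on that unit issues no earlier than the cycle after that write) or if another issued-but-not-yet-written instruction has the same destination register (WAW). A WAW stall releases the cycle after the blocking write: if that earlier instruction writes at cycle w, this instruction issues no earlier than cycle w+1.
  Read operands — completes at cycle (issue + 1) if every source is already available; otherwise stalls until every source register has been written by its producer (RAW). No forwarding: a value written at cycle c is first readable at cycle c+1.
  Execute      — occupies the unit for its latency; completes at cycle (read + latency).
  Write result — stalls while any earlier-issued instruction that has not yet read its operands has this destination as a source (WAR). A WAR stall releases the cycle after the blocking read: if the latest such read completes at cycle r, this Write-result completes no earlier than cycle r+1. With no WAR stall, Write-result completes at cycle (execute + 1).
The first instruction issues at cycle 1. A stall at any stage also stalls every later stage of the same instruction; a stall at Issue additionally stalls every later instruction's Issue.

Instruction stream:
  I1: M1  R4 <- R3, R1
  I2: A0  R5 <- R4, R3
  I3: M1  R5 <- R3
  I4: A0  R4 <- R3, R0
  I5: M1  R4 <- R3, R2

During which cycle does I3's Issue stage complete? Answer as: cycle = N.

  I1 | 1 | 2 | 7 | 8
  I2 | 2 | 9 | 10 | 11   RAW R4: wait I1 write@8
  I3 | 12 | 13 | 18 | 19   WAW R5: wait I2 write@11
  I4 | 13 | 14 | 15 | 16
  I5 | 20 | 21 | 26 | 27   struct: M1 busy until I3 writes@19

cycle = 12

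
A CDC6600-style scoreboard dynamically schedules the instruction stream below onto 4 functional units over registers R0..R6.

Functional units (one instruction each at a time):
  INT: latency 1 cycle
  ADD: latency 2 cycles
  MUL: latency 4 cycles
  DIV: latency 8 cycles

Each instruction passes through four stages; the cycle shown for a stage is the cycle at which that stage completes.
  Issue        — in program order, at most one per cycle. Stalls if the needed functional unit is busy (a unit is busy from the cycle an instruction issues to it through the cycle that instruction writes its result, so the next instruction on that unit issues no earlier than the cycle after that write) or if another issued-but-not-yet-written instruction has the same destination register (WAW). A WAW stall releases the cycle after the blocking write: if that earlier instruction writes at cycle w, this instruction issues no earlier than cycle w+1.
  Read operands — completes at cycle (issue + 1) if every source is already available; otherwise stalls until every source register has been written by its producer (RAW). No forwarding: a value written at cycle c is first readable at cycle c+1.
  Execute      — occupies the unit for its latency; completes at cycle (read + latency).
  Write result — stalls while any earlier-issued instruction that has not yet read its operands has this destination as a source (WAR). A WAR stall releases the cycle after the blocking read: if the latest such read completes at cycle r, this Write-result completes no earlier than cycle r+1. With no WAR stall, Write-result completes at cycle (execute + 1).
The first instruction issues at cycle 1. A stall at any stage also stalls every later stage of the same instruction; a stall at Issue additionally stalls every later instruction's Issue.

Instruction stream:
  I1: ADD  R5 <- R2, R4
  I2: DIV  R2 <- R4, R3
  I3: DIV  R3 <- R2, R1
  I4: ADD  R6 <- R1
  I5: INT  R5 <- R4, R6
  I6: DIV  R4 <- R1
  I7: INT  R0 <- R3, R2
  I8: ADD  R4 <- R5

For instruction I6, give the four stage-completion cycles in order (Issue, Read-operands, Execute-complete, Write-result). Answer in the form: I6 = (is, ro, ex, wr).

cycle 1: I1 issues→ADD
cycle 2: I1 reads, I2 issues→DIV
cycle 3: I2 reads
cycle 4: I1 exec-done
cycle 5: I1 writes R5
cycle 11: I2 exec-done
cycle 12: I2 writes R2
cycle 13: I3 issues→DIV
cycle 14: I3 reads, I4 issues→ADD
cycle 15: I4 reads, I5 issues→INT
cycle 17: I4 exec-done
cycle 18: I4 writes R6
cycle 19: I5 reads
cycle 20: I5 exec-done
cycle 21: I5 writes R5
cycle 22: I3 exec-done
cycle 23: I3 writes R3
cycle 24: I6 issues→DIV
cycle 25: I6 reads, I7 issues→INT
cycle 26: I7 reads
cycle 27: I7 exec-done
cycle 28: I7 writes R0
cycle 33: I6 exec-done
cycle 34: I6 writes R4
cycle 35: I8 issues→ADD
cycle 36: I8 reads
cycle 38: I8 exec-done
cycle 39: I8 writes R4

I6 = (24, 25, 33, 34)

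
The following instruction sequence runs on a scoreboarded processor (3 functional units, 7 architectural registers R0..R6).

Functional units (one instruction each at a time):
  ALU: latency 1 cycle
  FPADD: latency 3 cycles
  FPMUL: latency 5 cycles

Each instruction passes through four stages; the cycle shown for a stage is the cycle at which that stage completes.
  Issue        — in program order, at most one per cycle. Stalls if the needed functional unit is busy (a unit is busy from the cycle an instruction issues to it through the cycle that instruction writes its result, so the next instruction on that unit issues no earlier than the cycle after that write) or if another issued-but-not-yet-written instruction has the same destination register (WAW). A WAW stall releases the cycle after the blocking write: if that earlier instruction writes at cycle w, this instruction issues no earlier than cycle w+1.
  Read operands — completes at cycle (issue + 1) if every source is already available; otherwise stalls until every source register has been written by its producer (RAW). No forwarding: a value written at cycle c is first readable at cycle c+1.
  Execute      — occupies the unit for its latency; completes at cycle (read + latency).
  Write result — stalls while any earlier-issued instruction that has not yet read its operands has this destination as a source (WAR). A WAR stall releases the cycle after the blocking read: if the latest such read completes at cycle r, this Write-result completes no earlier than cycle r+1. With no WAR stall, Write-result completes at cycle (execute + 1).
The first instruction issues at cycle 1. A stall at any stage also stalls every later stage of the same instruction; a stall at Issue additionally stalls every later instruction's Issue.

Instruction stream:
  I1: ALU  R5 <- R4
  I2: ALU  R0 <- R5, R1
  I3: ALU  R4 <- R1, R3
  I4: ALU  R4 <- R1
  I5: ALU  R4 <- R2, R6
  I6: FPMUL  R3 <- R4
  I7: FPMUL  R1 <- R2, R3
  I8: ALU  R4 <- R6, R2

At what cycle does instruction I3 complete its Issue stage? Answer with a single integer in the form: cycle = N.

cycle = 9

I1: IS=1 RO=2 EX=3 WR=4
I2: IS=5 RO=6 EX=7 WR=8  [struct: ALU busy until I1 writes@4]
I3: IS=9 RO=10 EX=11 WR=12  [struct: ALU busy until I2 writes@8]
I4: IS=13 RO=14 EX=15 WR=16  [struct: ALU busy until I3 writes@12]
I5: IS=17 RO=18 EX=19 WR=20  [struct: ALU busy until I4 writes@16]
I6: IS=18 RO=21 EX=26 WR=27  [RAW R4: wait I5 write@20]
I7: IS=28 RO=29 EX=34 WR=35  [struct: FPMUL busy until I6 writes@27]
I8: IS=29 RO=30 EX=31 WR=32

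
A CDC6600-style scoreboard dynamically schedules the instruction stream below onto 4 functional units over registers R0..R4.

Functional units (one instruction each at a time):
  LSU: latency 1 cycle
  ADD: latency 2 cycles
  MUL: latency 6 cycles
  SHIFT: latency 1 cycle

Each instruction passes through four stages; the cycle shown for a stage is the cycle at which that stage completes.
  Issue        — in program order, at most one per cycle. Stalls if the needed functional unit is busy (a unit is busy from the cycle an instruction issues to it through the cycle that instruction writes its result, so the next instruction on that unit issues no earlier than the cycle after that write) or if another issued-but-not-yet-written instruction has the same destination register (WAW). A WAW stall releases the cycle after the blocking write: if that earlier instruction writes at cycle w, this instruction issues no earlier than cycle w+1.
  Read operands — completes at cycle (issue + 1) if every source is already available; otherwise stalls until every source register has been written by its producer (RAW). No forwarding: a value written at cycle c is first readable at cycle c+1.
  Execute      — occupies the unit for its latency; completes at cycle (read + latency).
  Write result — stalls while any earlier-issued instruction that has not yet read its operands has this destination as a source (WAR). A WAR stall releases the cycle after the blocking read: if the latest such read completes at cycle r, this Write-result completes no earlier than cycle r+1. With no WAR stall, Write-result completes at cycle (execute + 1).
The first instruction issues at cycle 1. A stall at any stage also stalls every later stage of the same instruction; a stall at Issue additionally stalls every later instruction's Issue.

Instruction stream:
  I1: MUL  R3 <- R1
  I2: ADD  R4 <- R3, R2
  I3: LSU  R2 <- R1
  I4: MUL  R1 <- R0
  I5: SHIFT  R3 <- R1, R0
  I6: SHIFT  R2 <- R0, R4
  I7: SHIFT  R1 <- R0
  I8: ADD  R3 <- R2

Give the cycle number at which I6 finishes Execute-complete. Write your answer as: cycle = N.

cycle = 24

t=1  I1 issues→MUL
t=2  I1 reads, I2 issues→ADD
t=3  I3 issues→LSU
t=4  I3 reads
t=5  I3 exec-done
t=8  I1 exec-done
t=9  I1 writes R3
t=10  I2 reads, I4 issues→MUL
t=11  I3 writes R2, I4 reads, I5 issues→SHIFT
t=12  I2 exec-done
t=13  I2 writes R4
t=17  I4 exec-done
t=18  I4 writes R1
t=19  I5 reads
t=20  I5 exec-done
t=21  I5 writes R3
t=22  I6 issues→SHIFT
t=23  I6 reads
t=24  I6 exec-done
t=25  I6 writes R2
t=26  I7 issues→SHIFT
t=27  I7 reads, I8 issues→ADD
t=28  I7 exec-done, I8 reads
t=29  I7 writes R1
t=30  I8 exec-done
t=31  I8 writes R3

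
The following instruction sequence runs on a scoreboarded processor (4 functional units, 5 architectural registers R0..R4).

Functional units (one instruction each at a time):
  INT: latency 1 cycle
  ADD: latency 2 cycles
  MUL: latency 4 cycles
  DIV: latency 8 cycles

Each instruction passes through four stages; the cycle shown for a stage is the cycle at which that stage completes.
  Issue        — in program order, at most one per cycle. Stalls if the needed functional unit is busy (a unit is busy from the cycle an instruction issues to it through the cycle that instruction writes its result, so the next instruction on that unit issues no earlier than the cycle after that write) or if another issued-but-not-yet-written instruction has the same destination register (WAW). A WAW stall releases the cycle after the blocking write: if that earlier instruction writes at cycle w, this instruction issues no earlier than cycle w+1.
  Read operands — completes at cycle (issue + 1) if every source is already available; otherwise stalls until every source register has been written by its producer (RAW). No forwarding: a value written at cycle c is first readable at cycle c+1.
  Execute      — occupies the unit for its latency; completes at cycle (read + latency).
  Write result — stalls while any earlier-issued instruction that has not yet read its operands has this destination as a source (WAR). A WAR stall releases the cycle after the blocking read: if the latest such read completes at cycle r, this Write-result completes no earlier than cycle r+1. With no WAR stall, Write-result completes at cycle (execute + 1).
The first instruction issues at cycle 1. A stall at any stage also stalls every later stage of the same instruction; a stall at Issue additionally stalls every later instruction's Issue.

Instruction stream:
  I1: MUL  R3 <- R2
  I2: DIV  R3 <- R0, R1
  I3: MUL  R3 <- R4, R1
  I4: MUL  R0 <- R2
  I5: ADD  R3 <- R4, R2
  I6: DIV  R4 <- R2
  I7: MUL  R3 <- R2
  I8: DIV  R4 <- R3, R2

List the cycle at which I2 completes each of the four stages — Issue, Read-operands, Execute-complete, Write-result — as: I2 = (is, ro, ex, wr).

I2 = (8, 9, 17, 18)

t=1  I1 issues→MUL
t=2  I1 reads
t=6  I1 exec-done
t=7  I1 writes R3
t=8  I2 issues→DIV
t=9  I2 reads
t=17  I2 exec-done
t=18  I2 writes R3
t=19  I3 issues→MUL
t=20  I3 reads
t=24  I3 exec-done
t=25  I3 writes R3
t=26  I4 issues→MUL
t=27  I4 reads; I5 issues→ADD
t=28  I5 reads; I6 issues→DIV
t=29  I6 reads
t=30  I5 exec-done
t=31  I4 exec-done; I5 writes R3
t=32  I4 writes R0
t=33  I7 issues→MUL
t=34  I7 reads
t=37  I6 exec-done
t=38  I6 writes R4; I7 exec-done
t=39  I7 writes R3; I8 issues→DIV
t=40  I8 reads
t=48  I8 exec-done
t=49  I8 writes R4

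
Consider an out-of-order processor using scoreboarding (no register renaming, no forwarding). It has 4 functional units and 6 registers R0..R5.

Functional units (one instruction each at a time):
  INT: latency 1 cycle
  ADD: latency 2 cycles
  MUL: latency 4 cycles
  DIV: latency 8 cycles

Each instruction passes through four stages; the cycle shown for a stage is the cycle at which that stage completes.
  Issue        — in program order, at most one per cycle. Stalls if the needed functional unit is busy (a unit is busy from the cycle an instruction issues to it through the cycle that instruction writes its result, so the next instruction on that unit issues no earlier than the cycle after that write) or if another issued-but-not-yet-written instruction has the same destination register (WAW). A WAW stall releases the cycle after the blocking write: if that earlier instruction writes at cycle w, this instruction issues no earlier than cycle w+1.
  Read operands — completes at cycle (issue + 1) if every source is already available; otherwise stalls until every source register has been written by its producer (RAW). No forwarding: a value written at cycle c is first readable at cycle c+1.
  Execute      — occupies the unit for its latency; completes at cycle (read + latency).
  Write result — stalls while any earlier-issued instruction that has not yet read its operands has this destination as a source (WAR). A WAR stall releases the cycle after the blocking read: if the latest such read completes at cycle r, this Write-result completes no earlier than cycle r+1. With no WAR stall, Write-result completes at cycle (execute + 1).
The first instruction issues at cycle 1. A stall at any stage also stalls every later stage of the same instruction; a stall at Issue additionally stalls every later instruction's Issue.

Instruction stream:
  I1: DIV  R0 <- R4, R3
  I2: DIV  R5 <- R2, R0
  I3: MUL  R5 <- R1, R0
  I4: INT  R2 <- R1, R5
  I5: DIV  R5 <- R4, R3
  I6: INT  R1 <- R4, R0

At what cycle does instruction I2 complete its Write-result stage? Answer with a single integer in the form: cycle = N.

cycle = 22

1) issue 1, read 2, done 10, write 11
2) issue 12, read 13, done 21, write 22  <struct: DIV busy until I1 writes@11>
3) issue 23, read 24, done 28, write 29  <WAW R5: wait I2 write@22>
4) issue 24, read 30, done 31, write 32  <RAW R5: wait I3 write@29>
5) issue 30, read 31, done 39, write 40  <WAW R5: wait I3 write@29>
6) issue 33, read 34, done 35, write 36  <struct: INT busy until I4 writes@32>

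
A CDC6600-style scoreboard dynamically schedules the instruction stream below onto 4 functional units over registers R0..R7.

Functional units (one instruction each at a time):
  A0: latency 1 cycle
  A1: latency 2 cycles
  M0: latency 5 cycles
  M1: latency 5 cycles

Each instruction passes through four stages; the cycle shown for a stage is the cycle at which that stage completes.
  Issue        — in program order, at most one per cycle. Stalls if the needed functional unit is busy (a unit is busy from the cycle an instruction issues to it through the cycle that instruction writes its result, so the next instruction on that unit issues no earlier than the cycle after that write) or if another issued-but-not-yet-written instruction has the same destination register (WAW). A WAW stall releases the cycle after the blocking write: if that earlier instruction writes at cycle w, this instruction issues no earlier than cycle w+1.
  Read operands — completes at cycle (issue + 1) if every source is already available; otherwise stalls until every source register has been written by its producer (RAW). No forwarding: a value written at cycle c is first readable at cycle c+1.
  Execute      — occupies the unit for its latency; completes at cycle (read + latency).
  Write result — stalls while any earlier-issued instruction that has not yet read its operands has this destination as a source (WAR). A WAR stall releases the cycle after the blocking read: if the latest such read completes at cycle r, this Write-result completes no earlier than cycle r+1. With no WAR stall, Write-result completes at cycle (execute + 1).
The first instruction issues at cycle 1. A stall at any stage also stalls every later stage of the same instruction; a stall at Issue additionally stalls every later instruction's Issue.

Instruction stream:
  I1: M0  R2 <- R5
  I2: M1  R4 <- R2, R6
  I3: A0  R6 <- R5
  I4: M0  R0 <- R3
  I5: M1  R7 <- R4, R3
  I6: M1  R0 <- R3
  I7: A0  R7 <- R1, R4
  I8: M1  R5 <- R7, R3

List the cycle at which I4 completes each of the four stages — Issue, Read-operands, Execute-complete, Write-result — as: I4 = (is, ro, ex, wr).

I4 = (9, 10, 15, 16)

c1: I1→M0
c2: I1 RO, I2→M1
c3: I3→A0
c4: I3 RO
c5: I3 EX
c7: I1 EX
c8: I1 WR R2
c9: I2 RO, I4→M0
c10: I3 WR R6, I4 RO
c14: I2 EX
c15: I2 WR R4, I4 EX
c16: I4 WR R0, I5→M1
c17: I5 RO
c22: I5 EX
c23: I5 WR R7
c24: I6→M1
c25: I6 RO, I7→A0
c26: I7 RO
c27: I7 EX
c28: I7 WR R7
c30: I6 EX
c31: I6 WR R0
c32: I8→M1
c33: I8 RO
c38: I8 EX
c39: I8 WR R5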